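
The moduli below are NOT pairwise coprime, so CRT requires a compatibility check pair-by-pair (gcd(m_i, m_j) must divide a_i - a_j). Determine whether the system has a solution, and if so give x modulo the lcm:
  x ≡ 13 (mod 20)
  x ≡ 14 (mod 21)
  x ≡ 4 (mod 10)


Moduli 20, 21, 10 are not pairwise coprime, so CRT works modulo lcm(m_i) when all pairwise compatibility conditions hold.
Pairwise compatibility: gcd(m_i, m_j) must divide a_i - a_j for every pair.
Merge one congruence at a time:
  Start: x ≡ 13 (mod 20).
  Combine with x ≡ 14 (mod 21): gcd(20, 21) = 1; 14 - 13 = 1, which IS divisible by 1, so compatible.
    Write x = 13 + 20·t and substitute into x ≡ 14 (mod 21): 20·t ≡ 14 − 13 = 1 (mod 21).
    The inverse of 20 mod 21 is 20 (since 20·20 = 400 = 19·21 + 1), so t ≡ 20·1 = 20 ≡ 20 (mod 21).
    Then x = 13 + 20·20 = 413, valid modulo lcm(20, 21) = 420: x ≡ 413 (mod 420).
  Combine with x ≡ 4 (mod 10): gcd(420, 10) = 10, and 4 - 413 = -409 is NOT divisible by 10.
    ⇒ system is inconsistent (no integer solution).

No solution (the system is inconsistent).


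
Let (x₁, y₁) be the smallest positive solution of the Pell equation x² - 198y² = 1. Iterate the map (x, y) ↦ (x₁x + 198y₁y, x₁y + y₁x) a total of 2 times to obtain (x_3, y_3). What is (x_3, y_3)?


Step 1: Find the fundamental solution (x₁, y₁) of x² - 198y² = 1.
  Expand √198 as a continued fraction. a₀ = ⌊√198⌋ = 14; iterate m_{k+1} = d_k·a_k − m_k, d_{k+1} = (198 − m_{k+1}²)/d_k, a_{k+1} = ⌊(a₀ + m_{k+1})/d_{k+1}⌋ (starting m₀ = 0, d₀ = 1), with convergents p_k = a_k·p_{k-1} + p_{k-2}, q_k = a_k·q_{k-1} + q_{k-2} (p₋₁ = 1, q₋₁ = 0):
  k = 0: a₀ = 14; p₀/q₀ = 14/1; p₀² − 198·q₀² = 196 − 198 = -2.
  k = 1: m = 14, d = 2, a = ⌊(14 + 14)/2⌋ = 14; p/q = (14·14 + 1)/(14·1 + 0) = 197/14; p² − 198·q² = 38809 − 38808 = 1.
  The first convergent with p² − 198·q² = 1 gives the fundamental solution (x₁, y₁) = (197, 14).
Step 2: Apply the recurrence (x_{n+1}, y_{n+1}) = (x₁x_n + 198y₁y_n, x₁y_n + y₁x_n) repeatedly.
  From (x_1, y_1) = (197, 14): x_2 = 197·197 + 198·14·14 = 77617; y_2 = 197·14 + 14·197 = 5516.
  From (x_2, y_2) = (77617, 5516): x_3 = 197·77617 + 198·14·5516 = 30580901; y_3 = 197·5516 + 14·77617 = 2173290.
Step 3: Verify x_3² - 198·y_3² = 935191505971801 - 935191505971800 = 1 (should be 1). ✓

(x_1, y_1) = (197, 14); (x_3, y_3) = (30580901, 2173290).


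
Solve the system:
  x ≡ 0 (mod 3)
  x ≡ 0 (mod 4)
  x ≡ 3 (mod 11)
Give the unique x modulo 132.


Moduli 3, 4, 11 are pairwise coprime; by CRT there is a unique solution modulo M = 3 · 4 · 11 = 132.
Solve pairwise, accumulating the modulus:
  Start with x ≡ 0 (mod 3).
  Combine with x ≡ 0 (mod 4): since gcd(3, 4) = 1, we get a unique residue mod 12.
    Write x = 0 + 3·t and substitute into x ≡ 0 (mod 4): 3·t ≡ 0 − 0 = 0 (mod 4).
    The inverse of 3 mod 4 is 3 (since 3·3 = 9 = 2·4 + 1), so t ≡ 3·0 = 0 ≡ 0 (mod 4).
    Then x = 0 + 3·0 = 0, valid modulo lcm(3, 4) = 12: x ≡ 0 (mod 12).
  Combine with x ≡ 3 (mod 11): since gcd(12, 11) = 1, we get a unique residue mod 132.
    Write x = 0 + 12·t and substitute into x ≡ 3 (mod 11): 12·t ≡ 3 − 0 = 3 (mod 11).
    Reduce coefficients mod 11: 1·t ≡ 3 (mod 11).
    So t ≡ 3 (mod 11).
    Then x = 0 + 12·3 = 36, valid modulo lcm(12, 11) = 132: x ≡ 36 (mod 132).
Verify: 36 mod 3 = 0 ✓, 36 mod 4 = 0 ✓, 36 mod 11 = 3 ✓.

x ≡ 36 (mod 132).


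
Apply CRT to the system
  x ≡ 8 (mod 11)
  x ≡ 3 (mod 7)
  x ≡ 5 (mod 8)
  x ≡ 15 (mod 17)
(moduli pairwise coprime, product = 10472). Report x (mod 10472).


Product of moduli M = 11 · 7 · 8 · 17 = 10472.
Merge one congruence at a time:
  Start: x ≡ 8 (mod 11).
  Combine with x ≡ 3 (mod 7); new modulus lcm = 77.
    Write x = 8 + 11·t and substitute into x ≡ 3 (mod 7): 11·t ≡ 3 − 8 = -5 (mod 7).
    Reduce coefficients mod 7: 4·t ≡ 2 (mod 7).
    The inverse of 4 mod 7 is 2 (since 4·2 = 8 = 1·7 + 1), so t ≡ 2·2 = 4 ≡ 4 (mod 7).
    Then x = 8 + 11·4 = 52, valid modulo lcm(11, 7) = 77: x ≡ 52 (mod 77).
  Combine with x ≡ 5 (mod 8); new modulus lcm = 616.
    Write x = 52 + 77·t and substitute into x ≡ 5 (mod 8): 77·t ≡ 5 − 52 = -47 (mod 8).
    Reduce coefficients mod 8: 5·t ≡ 1 (mod 8).
    The inverse of 5 mod 8 is 5 (since 5·5 = 25 = 3·8 + 1), so t ≡ 5·1 = 5 ≡ 5 (mod 8).
    Then x = 52 + 77·5 = 437, valid modulo lcm(77, 8) = 616: x ≡ 437 (mod 616).
  Combine with x ≡ 15 (mod 17); new modulus lcm = 10472.
    Write x = 437 + 616·t and substitute into x ≡ 15 (mod 17): 616·t ≡ 15 − 437 = -422 (mod 17).
    Reduce coefficients mod 17: 4·t ≡ 3 (mod 17).
    The inverse of 4 mod 17 is 13 (since 4·13 = 52 = 3·17 + 1), so t ≡ 13·3 = 39 ≡ 5 (mod 17).
    Then x = 437 + 616·5 = 3517, valid modulo lcm(616, 17) = 10472: x ≡ 3517 (mod 10472).
Verify against each original: 3517 mod 11 = 8, 3517 mod 7 = 3, 3517 mod 8 = 5, 3517 mod 17 = 15.

x ≡ 3517 (mod 10472).


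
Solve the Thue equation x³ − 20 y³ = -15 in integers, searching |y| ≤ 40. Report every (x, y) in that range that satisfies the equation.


The equation is x³ - 20y³ = -15. For fixed y, x³ = 20·y³ − 15, so a solution requires the RHS to be a perfect cube.
Strategy: iterate y from -40 to 40, compute RHS = 20·y³ − 15, and check whether it is a (positive or negative) perfect cube.
Check small values of y:
  y = 0: RHS = -15 is not a perfect cube.
  y = 1: RHS = 5 is not a perfect cube.
  y = -1: RHS = -35 is not a perfect cube.
  y = 2: RHS = 145 is not a perfect cube.
  y = -2: RHS = -175 is not a perfect cube.
  y = 3: RHS = 525 is not a perfect cube.
  y = -3: RHS = -555 is not a perfect cube.
Continuing the search up to |y| = 40 finds no solutions either.
No (x, y) in the scanned range satisfies the equation.

No integer solutions with |y| ≤ 40.


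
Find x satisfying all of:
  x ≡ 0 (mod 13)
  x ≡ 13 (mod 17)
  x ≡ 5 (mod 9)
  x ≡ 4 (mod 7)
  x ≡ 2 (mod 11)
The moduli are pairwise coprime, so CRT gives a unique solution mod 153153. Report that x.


Product of moduli M = 13 · 17 · 9 · 7 · 11 = 153153.
Merge one congruence at a time:
  Start: x ≡ 0 (mod 13).
  Combine with x ≡ 13 (mod 17); new modulus lcm = 221.
    Write x = 0 + 13·t and substitute into x ≡ 13 (mod 17): 13·t ≡ 13 − 0 = 13 (mod 17).
    The inverse of 13 mod 17 is 4 (since 13·4 = 52 = 3·17 + 1), so t ≡ 4·13 = 52 ≡ 1 (mod 17).
    Then x = 0 + 13·1 = 13, valid modulo lcm(13, 17) = 221: x ≡ 13 (mod 221).
  Combine with x ≡ 5 (mod 9); new modulus lcm = 1989.
    Write x = 13 + 221·t and substitute into x ≡ 5 (mod 9): 221·t ≡ 5 − 13 = -8 (mod 9).
    Reduce coefficients mod 9: 5·t ≡ 1 (mod 9).
    The inverse of 5 mod 9 is 2 (since 5·2 = 10 = 1·9 + 1), so t ≡ 2·1 = 2 ≡ 2 (mod 9).
    Then x = 13 + 221·2 = 455, valid modulo lcm(221, 9) = 1989: x ≡ 455 (mod 1989).
  Combine with x ≡ 4 (mod 7); new modulus lcm = 13923.
    Write x = 455 + 1989·t and substitute into x ≡ 4 (mod 7): 1989·t ≡ 4 − 455 = -451 (mod 7).
    Reduce coefficients mod 7: 1·t ≡ 4 (mod 7).
    So t ≡ 4 (mod 7).
    Then x = 455 + 1989·4 = 8411, valid modulo lcm(1989, 7) = 13923: x ≡ 8411 (mod 13923).
  Combine with x ≡ 2 (mod 11); new modulus lcm = 153153.
    Write x = 8411 + 13923·t and substitute into x ≡ 2 (mod 11): 13923·t ≡ 2 − 8411 = -8409 (mod 11).
    Reduce coefficients mod 11: 8·t ≡ 6 (mod 11).
    The inverse of 8 mod 11 is 7 (since 8·7 = 56 = 5·11 + 1), so t ≡ 7·6 = 42 ≡ 9 (mod 11).
    Then x = 8411 + 13923·9 = 133718, valid modulo lcm(13923, 11) = 153153: x ≡ 133718 (mod 153153).
Verify against each original: 133718 mod 13 = 0, 133718 mod 17 = 13, 133718 mod 9 = 5, 133718 mod 7 = 4, 133718 mod 11 = 2.

x ≡ 133718 (mod 153153).


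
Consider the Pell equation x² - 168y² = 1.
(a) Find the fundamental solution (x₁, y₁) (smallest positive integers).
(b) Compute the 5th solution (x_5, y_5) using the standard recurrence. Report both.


Step 1: Find the fundamental solution (x₁, y₁) of x² - 168y² = 1.
  Expand √168 as a continued fraction. a₀ = ⌊√168⌋ = 12; iterate m_{k+1} = d_k·a_k − m_k, d_{k+1} = (168 − m_{k+1}²)/d_k, a_{k+1} = ⌊(a₀ + m_{k+1})/d_{k+1}⌋ (starting m₀ = 0, d₀ = 1), with convergents p_k = a_k·p_{k-1} + p_{k-2}, q_k = a_k·q_{k-1} + q_{k-2} (p₋₁ = 1, q₋₁ = 0):
  k = 0: a₀ = 12; p₀/q₀ = 12/1; p₀² − 168·q₀² = 144 − 168 = -24.
  k = 1: m = 12, d = 24, a = ⌊(12 + 12)/24⌋ = 1; p/q = (1·12 + 1)/(1·1 + 0) = 13/1; p² − 168·q² = 169 − 168 = 1.
  The first convergent with p² − 168·q² = 1 gives the fundamental solution (x₁, y₁) = (13, 1).
Step 2: Apply the recurrence (x_{n+1}, y_{n+1}) = (x₁x_n + 168y₁y_n, x₁y_n + y₁x_n) repeatedly.
  From (x_1, y_1) = (13, 1): x_2 = 13·13 + 168·1·1 = 337; y_2 = 13·1 + 1·13 = 26.
  From (x_2, y_2) = (337, 26): x_3 = 13·337 + 168·1·26 = 8749; y_3 = 13·26 + 1·337 = 675.
  From (x_3, y_3) = (8749, 675): x_4 = 13·8749 + 168·1·675 = 227137; y_4 = 13·675 + 1·8749 = 17524.
  From (x_4, y_4) = (227137, 17524): x_5 = 13·227137 + 168·1·17524 = 5896813; y_5 = 13·17524 + 1·227137 = 454949.
Step 3: Verify x_5² - 168·y_5² = 34772403556969 - 34772403556968 = 1 (should be 1). ✓

(x_1, y_1) = (13, 1); (x_5, y_5) = (5896813, 454949).


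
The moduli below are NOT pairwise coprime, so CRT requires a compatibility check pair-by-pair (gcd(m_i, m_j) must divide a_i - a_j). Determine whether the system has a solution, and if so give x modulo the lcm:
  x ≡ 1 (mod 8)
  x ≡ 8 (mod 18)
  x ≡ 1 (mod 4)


Moduli 8, 18, 4 are not pairwise coprime, so CRT works modulo lcm(m_i) when all pairwise compatibility conditions hold.
Pairwise compatibility: gcd(m_i, m_j) must divide a_i - a_j for every pair.
Merge one congruence at a time:
  Start: x ≡ 1 (mod 8).
  Combine with x ≡ 8 (mod 18): gcd(8, 18) = 2, and 8 - 1 = 7 is NOT divisible by 2.
    ⇒ system is inconsistent (no integer solution).

No solution (the system is inconsistent).


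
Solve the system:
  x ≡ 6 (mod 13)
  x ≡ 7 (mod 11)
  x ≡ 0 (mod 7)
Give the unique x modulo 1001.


Moduli 13, 11, 7 are pairwise coprime; by CRT there is a unique solution modulo M = 13 · 11 · 7 = 1001.
Solve pairwise, accumulating the modulus:
  Start with x ≡ 6 (mod 13).
  Combine with x ≡ 7 (mod 11): since gcd(13, 11) = 1, we get a unique residue mod 143.
    Write x = 6 + 13·t and substitute into x ≡ 7 (mod 11): 13·t ≡ 7 − 6 = 1 (mod 11).
    Reduce coefficients mod 11: 2·t ≡ 1 (mod 11).
    The inverse of 2 mod 11 is 6 (since 2·6 = 12 = 1·11 + 1), so t ≡ 6·1 = 6 ≡ 6 (mod 11).
    Then x = 6 + 13·6 = 84, valid modulo lcm(13, 11) = 143: x ≡ 84 (mod 143).
  Combine with x ≡ 0 (mod 7): since gcd(143, 7) = 1, we get a unique residue mod 1001.
    Write x = 84 + 143·t and substitute into x ≡ 0 (mod 7): 143·t ≡ 0 − 84 = -84 (mod 7).
    Reduce coefficients mod 7: 3·t ≡ 0 (mod 7).
    The inverse of 3 mod 7 is 5 (since 3·5 = 15 = 2·7 + 1), so t ≡ 5·0 = 0 ≡ 0 (mod 7).
    Then x = 84 + 143·0 = 84, valid modulo lcm(143, 7) = 1001: x ≡ 84 (mod 1001).
Verify: 84 mod 13 = 6 ✓, 84 mod 11 = 7 ✓, 84 mod 7 = 0 ✓.

x ≡ 84 (mod 1001).


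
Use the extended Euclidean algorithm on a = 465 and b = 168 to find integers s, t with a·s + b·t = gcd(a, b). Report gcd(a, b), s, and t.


Euclidean algorithm on (465, 168) — divide until remainder is 0:
  465 = 2 · 168 + 129
  168 = 1 · 129 + 39
  129 = 3 · 39 + 12
  39 = 3 · 12 + 3
  12 = 4 · 3 + 0
gcd(465, 168) = 3.
Track Bezout coefficients alongside the remainders: start with r₀ = 465 = a·1 + b·0 (s = 1, t = 0) and r₁ = 168 = a·0 + b·1 (s = 0, t = 1); each new remainder r_{k+1} = r_{k-1} − q_k·r_k inherits s_{k+1} = s_{k-1} − q_k·s_k, t_{k+1} = t_{k-1} − q_k·t_k, so r_k = a·s_k + b·t_k at every step:
  q = 2: r = 129, s = 1 − 2·0 = 1, t = 0 − 2·1 = -2  (check: 465·1 + 168·(-2) = 129)
  q = 1: r = 39, s = 0 − 1·1 = -1, t = 1 − 1·(-2) = 3  (check: 465·(-1) + 168·3 = 39)
  q = 3: r = 12, s = 1 − 3·(-1) = 4, t = -2 − 3·3 = -11  (check: 465·4 + 168·(-11) = 12)
  q = 3: r = 3, s = -1 − 3·4 = -13, t = 3 − 3·(-11) = 36  (check: 465·(-13) + 168·36 = 3)
The row with r = 3 (the gcd) gives the Bezout coefficients s = -13, t = 36.
Result: 465 · (-13) + 168 · (36) = 3.

gcd(465, 168) = 3; s = -13, t = 36 (check: 465·(-13) + 168·36 = 3).


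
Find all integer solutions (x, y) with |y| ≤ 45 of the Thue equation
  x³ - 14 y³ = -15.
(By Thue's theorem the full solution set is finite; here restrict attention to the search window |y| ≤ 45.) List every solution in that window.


The equation is x³ - 14y³ = -15. For fixed y, x³ = 14·y³ − 15, so a solution requires the RHS to be a perfect cube.
Strategy: iterate y from -45 to 45, compute RHS = 14·y³ − 15, and check whether it is a (positive or negative) perfect cube.
Check small values of y:
  y = 0: RHS = -15 is not a perfect cube.
  y = 1: RHS = -1 = (-1)³ ⇒ x = -1 works.
  y = -1: RHS = -29 is not a perfect cube.
  y = 2: RHS = 97 is not a perfect cube.
  y = -2: RHS = -127 is not a perfect cube.
  y = 3: RHS = 363 is not a perfect cube.
  y = -3: RHS = -393 is not a perfect cube.
Continuing the search up to |y| = 45 finds no further solutions beyond those listed.
Collected solutions: (-1, 1).

Solutions (with |y| ≤ 45): (-1, 1).


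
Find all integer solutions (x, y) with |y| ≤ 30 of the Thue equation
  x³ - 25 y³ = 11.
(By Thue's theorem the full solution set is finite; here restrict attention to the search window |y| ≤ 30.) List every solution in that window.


The equation is x³ - 25y³ = 11. For fixed y, x³ = 25·y³ + 11, so a solution requires the RHS to be a perfect cube.
Strategy: iterate y from -30 to 30, compute RHS = 25·y³ + 11, and check whether it is a (positive or negative) perfect cube.
Check small values of y:
  y = 0: RHS = 11 is not a perfect cube.
  y = 1: RHS = 36 is not a perfect cube.
  y = -1: RHS = -14 is not a perfect cube.
  y = 2: RHS = 211 is not a perfect cube.
  y = -2: RHS = -189 is not a perfect cube.
  y = 3: RHS = 686 is not a perfect cube.
  y = -3: RHS = -664 is not a perfect cube.
Continuing the search up to |y| = 30 finds no solutions either.
No (x, y) in the scanned range satisfies the equation.

No integer solutions with |y| ≤ 30.


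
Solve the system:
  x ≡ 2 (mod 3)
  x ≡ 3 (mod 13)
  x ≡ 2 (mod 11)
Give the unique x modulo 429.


Moduli 3, 13, 11 are pairwise coprime; by CRT there is a unique solution modulo M = 3 · 13 · 11 = 429.
Solve pairwise, accumulating the modulus:
  Start with x ≡ 2 (mod 3).
  Combine with x ≡ 3 (mod 13): since gcd(3, 13) = 1, we get a unique residue mod 39.
    Write x = 2 + 3·t and substitute into x ≡ 3 (mod 13): 3·t ≡ 3 − 2 = 1 (mod 13).
    The inverse of 3 mod 13 is 9 (since 3·9 = 27 = 2·13 + 1), so t ≡ 9·1 = 9 ≡ 9 (mod 13).
    Then x = 2 + 3·9 = 29, valid modulo lcm(3, 13) = 39: x ≡ 29 (mod 39).
  Combine with x ≡ 2 (mod 11): since gcd(39, 11) = 1, we get a unique residue mod 429.
    Write x = 29 + 39·t and substitute into x ≡ 2 (mod 11): 39·t ≡ 2 − 29 = -27 (mod 11).
    Reduce coefficients mod 11: 6·t ≡ 6 (mod 11).
    The inverse of 6 mod 11 is 2 (since 6·2 = 12 = 1·11 + 1), so t ≡ 2·6 = 12 ≡ 1 (mod 11).
    Then x = 29 + 39·1 = 68, valid modulo lcm(39, 11) = 429: x ≡ 68 (mod 429).
Verify: 68 mod 3 = 2 ✓, 68 mod 13 = 3 ✓, 68 mod 11 = 2 ✓.

x ≡ 68 (mod 429).


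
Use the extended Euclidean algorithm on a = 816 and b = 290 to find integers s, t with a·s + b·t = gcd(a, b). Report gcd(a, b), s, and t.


Euclidean algorithm on (816, 290) — divide until remainder is 0:
  816 = 2 · 290 + 236
  290 = 1 · 236 + 54
  236 = 4 · 54 + 20
  54 = 2 · 20 + 14
  20 = 1 · 14 + 6
  14 = 2 · 6 + 2
  6 = 3 · 2 + 0
gcd(816, 290) = 2.
Track Bezout coefficients alongside the remainders: start with r₀ = 816 = a·1 + b·0 (s = 1, t = 0) and r₁ = 290 = a·0 + b·1 (s = 0, t = 1); each new remainder r_{k+1} = r_{k-1} − q_k·r_k inherits s_{k+1} = s_{k-1} − q_k·s_k, t_{k+1} = t_{k-1} − q_k·t_k, so r_k = a·s_k + b·t_k at every step:
  q = 2: r = 236, s = 1 − 2·0 = 1, t = 0 − 2·1 = -2  (check: 816·1 + 290·(-2) = 236)
  q = 1: r = 54, s = 0 − 1·1 = -1, t = 1 − 1·(-2) = 3  (check: 816·(-1) + 290·3 = 54)
  q = 4: r = 20, s = 1 − 4·(-1) = 5, t = -2 − 4·3 = -14  (check: 816·5 + 290·(-14) = 20)
  q = 2: r = 14, s = -1 − 2·5 = -11, t = 3 − 2·(-14) = 31  (check: 816·(-11) + 290·31 = 14)
  q = 1: r = 6, s = 5 − 1·(-11) = 16, t = -14 − 1·31 = -45  (check: 816·16 + 290·(-45) = 6)
  q = 2: r = 2, s = -11 − 2·16 = -43, t = 31 − 2·(-45) = 121  (check: 816·(-43) + 290·121 = 2)
The row with r = 2 (the gcd) gives the Bezout coefficients s = -43, t = 121.
Result: 816 · (-43) + 290 · (121) = 2.

gcd(816, 290) = 2; s = -43, t = 121 (check: 816·(-43) + 290·121 = 2).


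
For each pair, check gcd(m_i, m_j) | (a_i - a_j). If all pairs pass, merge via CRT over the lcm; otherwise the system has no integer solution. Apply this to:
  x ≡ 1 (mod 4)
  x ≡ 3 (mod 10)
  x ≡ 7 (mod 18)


Moduli 4, 10, 18 are not pairwise coprime, so CRT works modulo lcm(m_i) when all pairwise compatibility conditions hold.
Pairwise compatibility: gcd(m_i, m_j) must divide a_i - a_j for every pair.
Merge one congruence at a time:
  Start: x ≡ 1 (mod 4).
  Combine with x ≡ 3 (mod 10): gcd(4, 10) = 2; 3 - 1 = 2, which IS divisible by 2, so compatible.
    Write x = 1 + 4·t and substitute into x ≡ 3 (mod 10): 4·t ≡ 3 − 1 = 2 (mod 10).
    Divide the congruence (and modulus) by g = 2: 2·t ≡ 1 (mod 5).
    The inverse of 2 mod 5 is 3 (since 2·3 = 6 = 1·5 + 1), so t ≡ 3·1 = 3 ≡ 3 (mod 5).
    Then x = 1 + 4·3 = 13, valid modulo lcm(4, 10) = 20: x ≡ 13 (mod 20).
  Combine with x ≡ 7 (mod 18): gcd(20, 18) = 2; 7 - 13 = -6, which IS divisible by 2, so compatible.
    Write x = 13 + 20·t and substitute into x ≡ 7 (mod 18): 20·t ≡ 7 − 13 = -6 (mod 18).
    Divide the congruence (and modulus) by g = 2: 10·t ≡ -3 (mod 9).
    Reduce coefficients mod 9: 1·t ≡ 6 (mod 9).
    So t ≡ 6 (mod 9).
    Then x = 13 + 20·6 = 133, valid modulo lcm(20, 18) = 180: x ≡ 133 (mod 180).
Verify: 133 mod 4 = 1, 133 mod 10 = 3, 133 mod 18 = 7.

x ≡ 133 (mod 180).


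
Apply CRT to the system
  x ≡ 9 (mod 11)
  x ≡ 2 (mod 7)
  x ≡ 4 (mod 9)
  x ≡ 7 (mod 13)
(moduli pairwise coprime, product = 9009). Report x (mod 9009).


Product of moduli M = 11 · 7 · 9 · 13 = 9009.
Merge one congruence at a time:
  Start: x ≡ 9 (mod 11).
  Combine with x ≡ 2 (mod 7); new modulus lcm = 77.
    Write x = 9 + 11·t and substitute into x ≡ 2 (mod 7): 11·t ≡ 2 − 9 = -7 (mod 7).
    Reduce coefficients mod 7: 4·t ≡ 0 (mod 7).
    The inverse of 4 mod 7 is 2 (since 4·2 = 8 = 1·7 + 1), so t ≡ 2·0 = 0 ≡ 0 (mod 7).
    Then x = 9 + 11·0 = 9, valid modulo lcm(11, 7) = 77: x ≡ 9 (mod 77).
  Combine with x ≡ 4 (mod 9); new modulus lcm = 693.
    Write x = 9 + 77·t and substitute into x ≡ 4 (mod 9): 77·t ≡ 4 − 9 = -5 (mod 9).
    Reduce coefficients mod 9: 5·t ≡ 4 (mod 9).
    The inverse of 5 mod 9 is 2 (since 5·2 = 10 = 1·9 + 1), so t ≡ 2·4 = 8 ≡ 8 (mod 9).
    Then x = 9 + 77·8 = 625, valid modulo lcm(77, 9) = 693: x ≡ 625 (mod 693).
  Combine with x ≡ 7 (mod 13); new modulus lcm = 9009.
    Write x = 625 + 693·t and substitute into x ≡ 7 (mod 13): 693·t ≡ 7 − 625 = -618 (mod 13).
    Reduce coefficients mod 13: 4·t ≡ 6 (mod 13).
    The inverse of 4 mod 13 is 10 (since 4·10 = 40 = 3·13 + 1), so t ≡ 10·6 = 60 ≡ 8 (mod 13).
    Then x = 625 + 693·8 = 6169, valid modulo lcm(693, 13) = 9009: x ≡ 6169 (mod 9009).
Verify against each original: 6169 mod 11 = 9, 6169 mod 7 = 2, 6169 mod 9 = 4, 6169 mod 13 = 7.

x ≡ 6169 (mod 9009).


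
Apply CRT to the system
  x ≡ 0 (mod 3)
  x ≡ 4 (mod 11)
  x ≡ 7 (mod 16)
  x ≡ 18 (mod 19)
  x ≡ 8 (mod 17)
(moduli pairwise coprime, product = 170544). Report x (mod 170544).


Product of moduli M = 3 · 11 · 16 · 19 · 17 = 170544.
Merge one congruence at a time:
  Start: x ≡ 0 (mod 3).
  Combine with x ≡ 4 (mod 11); new modulus lcm = 33.
    Write x = 0 + 3·t and substitute into x ≡ 4 (mod 11): 3·t ≡ 4 − 0 = 4 (mod 11).
    The inverse of 3 mod 11 is 4 (since 3·4 = 12 = 1·11 + 1), so t ≡ 4·4 = 16 ≡ 5 (mod 11).
    Then x = 0 + 3·5 = 15, valid modulo lcm(3, 11) = 33: x ≡ 15 (mod 33).
  Combine with x ≡ 7 (mod 16); new modulus lcm = 528.
    Write x = 15 + 33·t and substitute into x ≡ 7 (mod 16): 33·t ≡ 7 − 15 = -8 (mod 16).
    Reduce coefficients mod 16: 1·t ≡ 8 (mod 16).
    So t ≡ 8 (mod 16).
    Then x = 15 + 33·8 = 279, valid modulo lcm(33, 16) = 528: x ≡ 279 (mod 528).
  Combine with x ≡ 18 (mod 19); new modulus lcm = 10032.
    Write x = 279 + 528·t and substitute into x ≡ 18 (mod 19): 528·t ≡ 18 − 279 = -261 (mod 19).
    Reduce coefficients mod 19: 15·t ≡ 5 (mod 19).
    The inverse of 15 mod 19 is 14 (since 15·14 = 210 = 11·19 + 1), so t ≡ 14·5 = 70 ≡ 13 (mod 19).
    Then x = 279 + 528·13 = 7143, valid modulo lcm(528, 19) = 10032: x ≡ 7143 (mod 10032).
  Combine with x ≡ 8 (mod 17); new modulus lcm = 170544.
    Write x = 7143 + 10032·t and substitute into x ≡ 8 (mod 17): 10032·t ≡ 8 − 7143 = -7135 (mod 17).
    Reduce coefficients mod 17: 2·t ≡ 5 (mod 17).
    The inverse of 2 mod 17 is 9 (since 2·9 = 18 = 1·17 + 1), so t ≡ 9·5 = 45 ≡ 11 (mod 17).
    Then x = 7143 + 10032·11 = 117495, valid modulo lcm(10032, 17) = 170544: x ≡ 117495 (mod 170544).
Verify against each original: 117495 mod 3 = 0, 117495 mod 11 = 4, 117495 mod 16 = 7, 117495 mod 19 = 18, 117495 mod 17 = 8.

x ≡ 117495 (mod 170544).


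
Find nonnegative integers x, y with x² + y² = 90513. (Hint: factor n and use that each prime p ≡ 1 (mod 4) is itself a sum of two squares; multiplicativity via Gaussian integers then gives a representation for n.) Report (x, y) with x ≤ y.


Step 1: Factor n = 90513 = 3^2 · 89 · 113.
Step 2: Check the mod-4 condition on each prime factor: 3 ≡ 3 (mod 4), exponent 2 (must be even); 89 ≡ 1 (mod 4), exponent 1; 113 ≡ 1 (mod 4), exponent 1.
All primes ≡ 3 (mod 4) appear to even exponent (or don't appear), so by the two-squares theorem n IS expressible as a sum of two squares.
Step 3: Build a representation. Group n = k² · m with k = 3 and m = 89 · 113 = 10057 (a product of primes ≡ 1 (mod 4)); a representation of m scales to one of n via (k·x)² + (k·y)² = k²(x² + y²). Each prime p ≡ 1 (mod 4) is itself a sum of two squares; find a² by testing p − a² for a perfect square:
  89: 89 − 1² = 88, 89 − 2² = 85, 89 − 3² = 80, 89 − 4² = 73, 89 − 5² = 64 = 8² ⇒ 89 = 5² + 8².
  113: 113 − 1² = 112, 113 − 2² = 109, 113 − 3² = 104, 113 − 4² = 97, 113 − 5² = 88, 113 − 6² = 77, 113 − 7² = 64 = 8² ⇒ 113 = 7² + 8².
  Combine using the Brahmagupta–Fibonacci identity (a² + b²)(c² + d²) = (ac − bd)² + (ad + bc)² = (ac + bd)² + (ad − bc)²:
  89 · 113 = 10057: from (5² + 8²)(7² + 8²), take (5·7 − 8·8, 5·8 + 8·7) = (35 − 64, 40 + 56) = (-29, 96); dropping signs (only squares matter) gives (29, 96); check 29² + 96² = 841 + 9216 = 10057 ✓.
  Scale by k = 3: (3·29, 3·96) = (87, 288).
Step 4: Order so x ≤ y and verify: 87² + 288² = 7569 + 82944 = 90513 = n. ✓

n = 90513 = 87² + 288² (one valid representation with x ≤ y).


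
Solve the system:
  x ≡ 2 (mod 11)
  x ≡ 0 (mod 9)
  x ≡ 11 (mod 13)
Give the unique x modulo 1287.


Moduli 11, 9, 13 are pairwise coprime; by CRT there is a unique solution modulo M = 11 · 9 · 13 = 1287.
Solve pairwise, accumulating the modulus:
  Start with x ≡ 2 (mod 11).
  Combine with x ≡ 0 (mod 9): since gcd(11, 9) = 1, we get a unique residue mod 99.
    Write x = 2 + 11·t and substitute into x ≡ 0 (mod 9): 11·t ≡ 0 − 2 = -2 (mod 9).
    Reduce coefficients mod 9: 2·t ≡ 7 (mod 9).
    The inverse of 2 mod 9 is 5 (since 2·5 = 10 = 1·9 + 1), so t ≡ 5·7 = 35 ≡ 8 (mod 9).
    Then x = 2 + 11·8 = 90, valid modulo lcm(11, 9) = 99: x ≡ 90 (mod 99).
  Combine with x ≡ 11 (mod 13): since gcd(99, 13) = 1, we get a unique residue mod 1287.
    Write x = 90 + 99·t and substitute into x ≡ 11 (mod 13): 99·t ≡ 11 − 90 = -79 (mod 13).
    Reduce coefficients mod 13: 8·t ≡ 12 (mod 13).
    The inverse of 8 mod 13 is 5 (since 8·5 = 40 = 3·13 + 1), so t ≡ 5·12 = 60 ≡ 8 (mod 13).
    Then x = 90 + 99·8 = 882, valid modulo lcm(99, 13) = 1287: x ≡ 882 (mod 1287).
Verify: 882 mod 11 = 2 ✓, 882 mod 9 = 0 ✓, 882 mod 13 = 11 ✓.

x ≡ 882 (mod 1287).


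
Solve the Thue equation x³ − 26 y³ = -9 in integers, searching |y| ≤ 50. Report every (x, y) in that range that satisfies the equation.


The equation is x³ - 26y³ = -9. For fixed y, x³ = 26·y³ − 9, so a solution requires the RHS to be a perfect cube.
Strategy: iterate y from -50 to 50, compute RHS = 26·y³ − 9, and check whether it is a (positive or negative) perfect cube.
Check small values of y:
  y = 0: RHS = -9 is not a perfect cube.
  y = 1: RHS = 17 is not a perfect cube.
  y = -1: RHS = -35 is not a perfect cube.
  y = 2: RHS = 199 is not a perfect cube.
  y = -2: RHS = -217 is not a perfect cube.
  y = 3: RHS = 693 is not a perfect cube.
  y = -3: RHS = -711 is not a perfect cube.
Continuing the search up to |y| = 50 finds no solutions either.
No (x, y) in the scanned range satisfies the equation.

No integer solutions with |y| ≤ 50.


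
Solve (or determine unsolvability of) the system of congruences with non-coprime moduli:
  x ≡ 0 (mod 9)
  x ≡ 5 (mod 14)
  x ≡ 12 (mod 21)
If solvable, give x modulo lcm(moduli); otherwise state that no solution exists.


Moduli 9, 14, 21 are not pairwise coprime, so CRT works modulo lcm(m_i) when all pairwise compatibility conditions hold.
Pairwise compatibility: gcd(m_i, m_j) must divide a_i - a_j for every pair.
Merge one congruence at a time:
  Start: x ≡ 0 (mod 9).
  Combine with x ≡ 5 (mod 14): gcd(9, 14) = 1; 5 - 0 = 5, which IS divisible by 1, so compatible.
    Write x = 0 + 9·t and substitute into x ≡ 5 (mod 14): 9·t ≡ 5 − 0 = 5 (mod 14).
    The inverse of 9 mod 14 is 11 (since 9·11 = 99 = 7·14 + 1), so t ≡ 11·5 = 55 ≡ 13 (mod 14).
    Then x = 0 + 9·13 = 117, valid modulo lcm(9, 14) = 126: x ≡ 117 (mod 126).
  Combine with x ≡ 12 (mod 21): gcd(126, 21) = 21; 12 - 117 = -105, which IS divisible by 21, so compatible.
    Write x = 117 + 126·t and substitute into x ≡ 12 (mod 21): 126·t ≡ 12 − 117 = -105 (mod 21).
    Divide the congruence (and modulus) by g = 21: 6·t ≡ -5 (mod 1).
    Modulo 1 every t works; take t = 0.
    Then x = 117 + 126·0 = 117, valid modulo lcm(126, 21) = 126: x ≡ 117 (mod 126).
Verify: 117 mod 9 = 0, 117 mod 14 = 5, 117 mod 21 = 12.

x ≡ 117 (mod 126).


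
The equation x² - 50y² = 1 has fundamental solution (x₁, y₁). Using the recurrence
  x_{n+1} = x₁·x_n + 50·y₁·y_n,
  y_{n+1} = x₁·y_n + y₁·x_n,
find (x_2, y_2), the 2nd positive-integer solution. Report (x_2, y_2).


Step 1: Find the fundamental solution (x₁, y₁) of x² - 50y² = 1.
  Expand √50 as a continued fraction. a₀ = ⌊√50⌋ = 7; iterate m_{k+1} = d_k·a_k − m_k, d_{k+1} = (50 − m_{k+1}²)/d_k, a_{k+1} = ⌊(a₀ + m_{k+1})/d_{k+1}⌋ (starting m₀ = 0, d₀ = 1), with convergents p_k = a_k·p_{k-1} + p_{k-2}, q_k = a_k·q_{k-1} + q_{k-2} (p₋₁ = 1, q₋₁ = 0):
  k = 0: a₀ = 7; p₀/q₀ = 7/1; p₀² − 50·q₀² = 49 − 50 = -1.
  k = 1: m = 7, d = 1, a = ⌊(7 + 7)/1⌋ = 14; p/q = (14·7 + 1)/(14·1 + 0) = 99/14; p² − 50·q² = 9801 − 9800 = 1.
  The first convergent with p² − 50·q² = 1 gives the fundamental solution (x₁, y₁) = (99, 14).
Step 2: Apply the recurrence (x_{n+1}, y_{n+1}) = (x₁x_n + 50y₁y_n, x₁y_n + y₁x_n) repeatedly.
  From (x_1, y_1) = (99, 14): x_2 = 99·99 + 50·14·14 = 19601; y_2 = 99·14 + 14·99 = 2772.
Step 3: Verify x_2² - 50·y_2² = 384199201 - 384199200 = 1 (should be 1). ✓

(x_1, y_1) = (99, 14); (x_2, y_2) = (19601, 2772).


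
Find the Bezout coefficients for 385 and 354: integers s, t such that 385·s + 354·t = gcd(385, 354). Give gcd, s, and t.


Euclidean algorithm on (385, 354) — divide until remainder is 0:
  385 = 1 · 354 + 31
  354 = 11 · 31 + 13
  31 = 2 · 13 + 5
  13 = 2 · 5 + 3
  5 = 1 · 3 + 2
  3 = 1 · 2 + 1
  2 = 2 · 1 + 0
gcd(385, 354) = 1.
Track Bezout coefficients alongside the remainders: start with r₀ = 385 = a·1 + b·0 (s = 1, t = 0) and r₁ = 354 = a·0 + b·1 (s = 0, t = 1); each new remainder r_{k+1} = r_{k-1} − q_k·r_k inherits s_{k+1} = s_{k-1} − q_k·s_k, t_{k+1} = t_{k-1} − q_k·t_k, so r_k = a·s_k + b·t_k at every step:
  q = 1: r = 31, s = 1 − 1·0 = 1, t = 0 − 1·1 = -1  (check: 385·1 + 354·(-1) = 31)
  q = 11: r = 13, s = 0 − 11·1 = -11, t = 1 − 11·(-1) = 12  (check: 385·(-11) + 354·12 = 13)
  q = 2: r = 5, s = 1 − 2·(-11) = 23, t = -1 − 2·12 = -25  (check: 385·23 + 354·(-25) = 5)
  q = 2: r = 3, s = -11 − 2·23 = -57, t = 12 − 2·(-25) = 62  (check: 385·(-57) + 354·62 = 3)
  q = 1: r = 2, s = 23 − 1·(-57) = 80, t = -25 − 1·62 = -87  (check: 385·80 + 354·(-87) = 2)
  q = 1: r = 1, s = -57 − 1·80 = -137, t = 62 − 1·(-87) = 149  (check: 385·(-137) + 354·149 = 1)
The row with r = 1 (the gcd) gives the Bezout coefficients s = -137, t = 149.
Result: 385 · (-137) + 354 · (149) = 1.

gcd(385, 354) = 1; s = -137, t = 149 (check: 385·(-137) + 354·149 = 1).


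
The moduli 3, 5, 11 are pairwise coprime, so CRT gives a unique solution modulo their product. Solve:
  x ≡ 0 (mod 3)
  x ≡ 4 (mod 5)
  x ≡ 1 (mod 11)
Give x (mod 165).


Moduli 3, 5, 11 are pairwise coprime; by CRT there is a unique solution modulo M = 3 · 5 · 11 = 165.
Solve pairwise, accumulating the modulus:
  Start with x ≡ 0 (mod 3).
  Combine with x ≡ 4 (mod 5): since gcd(3, 5) = 1, we get a unique residue mod 15.
    Write x = 0 + 3·t and substitute into x ≡ 4 (mod 5): 3·t ≡ 4 − 0 = 4 (mod 5).
    The inverse of 3 mod 5 is 2 (since 3·2 = 6 = 1·5 + 1), so t ≡ 2·4 = 8 ≡ 3 (mod 5).
    Then x = 0 + 3·3 = 9, valid modulo lcm(3, 5) = 15: x ≡ 9 (mod 15).
  Combine with x ≡ 1 (mod 11): since gcd(15, 11) = 1, we get a unique residue mod 165.
    Write x = 9 + 15·t and substitute into x ≡ 1 (mod 11): 15·t ≡ 1 − 9 = -8 (mod 11).
    Reduce coefficients mod 11: 4·t ≡ 3 (mod 11).
    The inverse of 4 mod 11 is 3 (since 4·3 = 12 = 1·11 + 1), so t ≡ 3·3 = 9 ≡ 9 (mod 11).
    Then x = 9 + 15·9 = 144, valid modulo lcm(15, 11) = 165: x ≡ 144 (mod 165).
Verify: 144 mod 3 = 0 ✓, 144 mod 5 = 4 ✓, 144 mod 11 = 1 ✓.

x ≡ 144 (mod 165).


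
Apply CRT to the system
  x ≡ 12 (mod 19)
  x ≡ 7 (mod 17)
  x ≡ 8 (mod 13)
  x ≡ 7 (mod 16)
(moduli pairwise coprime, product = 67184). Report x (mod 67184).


Product of moduli M = 19 · 17 · 13 · 16 = 67184.
Merge one congruence at a time:
  Start: x ≡ 12 (mod 19).
  Combine with x ≡ 7 (mod 17); new modulus lcm = 323.
    Write x = 12 + 19·t and substitute into x ≡ 7 (mod 17): 19·t ≡ 7 − 12 = -5 (mod 17).
    Reduce coefficients mod 17: 2·t ≡ 12 (mod 17).
    The inverse of 2 mod 17 is 9 (since 2·9 = 18 = 1·17 + 1), so t ≡ 9·12 = 108 ≡ 6 (mod 17).
    Then x = 12 + 19·6 = 126, valid modulo lcm(19, 17) = 323: x ≡ 126 (mod 323).
  Combine with x ≡ 8 (mod 13); new modulus lcm = 4199.
    Write x = 126 + 323·t and substitute into x ≡ 8 (mod 13): 323·t ≡ 8 − 126 = -118 (mod 13).
    Reduce coefficients mod 13: 11·t ≡ 12 (mod 13).
    The inverse of 11 mod 13 is 6 (since 11·6 = 66 = 5·13 + 1), so t ≡ 6·12 = 72 ≡ 7 (mod 13).
    Then x = 126 + 323·7 = 2387, valid modulo lcm(323, 13) = 4199: x ≡ 2387 (mod 4199).
  Combine with x ≡ 7 (mod 16); new modulus lcm = 67184.
    Write x = 2387 + 4199·t and substitute into x ≡ 7 (mod 16): 4199·t ≡ 7 − 2387 = -2380 (mod 16).
    Reduce coefficients mod 16: 7·t ≡ 4 (mod 16).
    The inverse of 7 mod 16 is 7 (since 7·7 = 49 = 3·16 + 1), so t ≡ 7·4 = 28 ≡ 12 (mod 16).
    Then x = 2387 + 4199·12 = 52775, valid modulo lcm(4199, 16) = 67184: x ≡ 52775 (mod 67184).
Verify against each original: 52775 mod 19 = 12, 52775 mod 17 = 7, 52775 mod 13 = 8, 52775 mod 16 = 7.

x ≡ 52775 (mod 67184).


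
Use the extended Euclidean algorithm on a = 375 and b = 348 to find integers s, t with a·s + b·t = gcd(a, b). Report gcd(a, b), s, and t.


Euclidean algorithm on (375, 348) — divide until remainder is 0:
  375 = 1 · 348 + 27
  348 = 12 · 27 + 24
  27 = 1 · 24 + 3
  24 = 8 · 3 + 0
gcd(375, 348) = 3.
Track Bezout coefficients alongside the remainders: start with r₀ = 375 = a·1 + b·0 (s = 1, t = 0) and r₁ = 348 = a·0 + b·1 (s = 0, t = 1); each new remainder r_{k+1} = r_{k-1} − q_k·r_k inherits s_{k+1} = s_{k-1} − q_k·s_k, t_{k+1} = t_{k-1} − q_k·t_k, so r_k = a·s_k + b·t_k at every step:
  q = 1: r = 27, s = 1 − 1·0 = 1, t = 0 − 1·1 = -1  (check: 375·1 + 348·(-1) = 27)
  q = 12: r = 24, s = 0 − 12·1 = -12, t = 1 − 12·(-1) = 13  (check: 375·(-12) + 348·13 = 24)
  q = 1: r = 3, s = 1 − 1·(-12) = 13, t = -1 − 1·13 = -14  (check: 375·13 + 348·(-14) = 3)
The row with r = 3 (the gcd) gives the Bezout coefficients s = 13, t = -14.
Result: 375 · (13) + 348 · (-14) = 3.

gcd(375, 348) = 3; s = 13, t = -14 (check: 375·13 + 348·(-14) = 3).


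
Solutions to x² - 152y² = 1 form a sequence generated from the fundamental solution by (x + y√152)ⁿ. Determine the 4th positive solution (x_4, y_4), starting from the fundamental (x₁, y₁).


Step 1: Find the fundamental solution (x₁, y₁) of x² - 152y² = 1.
  Expand √152 as a continued fraction. a₀ = ⌊√152⌋ = 12; iterate m_{k+1} = d_k·a_k − m_k, d_{k+1} = (152 − m_{k+1}²)/d_k, a_{k+1} = ⌊(a₀ + m_{k+1})/d_{k+1}⌋ (starting m₀ = 0, d₀ = 1), with convergents p_k = a_k·p_{k-1} + p_{k-2}, q_k = a_k·q_{k-1} + q_{k-2} (p₋₁ = 1, q₋₁ = 0):
  k = 0: a₀ = 12; p₀/q₀ = 12/1; p₀² − 152·q₀² = 144 − 152 = -8.
  k = 1: m = 12, d = 8, a = ⌊(12 + 12)/8⌋ = 3; p/q = (3·12 + 1)/(3·1 + 0) = 37/3; p² − 152·q² = 1369 − 1368 = 1.
  The first convergent with p² − 152·q² = 1 gives the fundamental solution (x₁, y₁) = (37, 3).
Step 2: Apply the recurrence (x_{n+1}, y_{n+1}) = (x₁x_n + 152y₁y_n, x₁y_n + y₁x_n) repeatedly.
  From (x_1, y_1) = (37, 3): x_2 = 37·37 + 152·3·3 = 2737; y_2 = 37·3 + 3·37 = 222.
  From (x_2, y_2) = (2737, 222): x_3 = 37·2737 + 152·3·222 = 202501; y_3 = 37·222 + 3·2737 = 16425.
  From (x_3, y_3) = (202501, 16425): x_4 = 37·202501 + 152·3·16425 = 14982337; y_4 = 37·16425 + 3·202501 = 1215228.
Step 3: Verify x_4² - 152·y_4² = 224470421981569 - 224470421981568 = 1 (should be 1). ✓

(x_1, y_1) = (37, 3); (x_4, y_4) = (14982337, 1215228).


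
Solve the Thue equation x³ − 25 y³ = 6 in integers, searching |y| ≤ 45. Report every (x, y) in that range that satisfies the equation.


The equation is x³ - 25y³ = 6. For fixed y, x³ = 25·y³ + 6, so a solution requires the RHS to be a perfect cube.
Strategy: iterate y from -45 to 45, compute RHS = 25·y³ + 6, and check whether it is a (positive or negative) perfect cube.
Check small values of y:
  y = 0: RHS = 6 is not a perfect cube.
  y = 1: RHS = 31 is not a perfect cube.
  y = -1: RHS = -19 is not a perfect cube.
  y = 2: RHS = 206 is not a perfect cube.
  y = -2: RHS = -194 is not a perfect cube.
  y = 3: RHS = 681 is not a perfect cube.
  y = -3: RHS = -669 is not a perfect cube.
Continuing the search up to |y| = 45 finds no solutions either.
No (x, y) in the scanned range satisfies the equation.

No integer solutions with |y| ≤ 45.


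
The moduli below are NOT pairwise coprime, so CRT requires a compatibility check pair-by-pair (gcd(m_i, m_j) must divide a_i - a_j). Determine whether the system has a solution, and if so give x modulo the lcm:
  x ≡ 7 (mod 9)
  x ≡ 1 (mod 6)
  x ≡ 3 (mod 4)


Moduli 9, 6, 4 are not pairwise coprime, so CRT works modulo lcm(m_i) when all pairwise compatibility conditions hold.
Pairwise compatibility: gcd(m_i, m_j) must divide a_i - a_j for every pair.
Merge one congruence at a time:
  Start: x ≡ 7 (mod 9).
  Combine with x ≡ 1 (mod 6): gcd(9, 6) = 3; 1 - 7 = -6, which IS divisible by 3, so compatible.
    Write x = 7 + 9·t and substitute into x ≡ 1 (mod 6): 9·t ≡ 1 − 7 = -6 (mod 6).
    Divide the congruence (and modulus) by g = 3: 3·t ≡ -2 (mod 2).
    Reduce coefficients mod 2: 1·t ≡ 0 (mod 2).
    So t ≡ 0 (mod 2).
    Then x = 7 + 9·0 = 7, valid modulo lcm(9, 6) = 18: x ≡ 7 (mod 18).
  Combine with x ≡ 3 (mod 4): gcd(18, 4) = 2; 3 - 7 = -4, which IS divisible by 2, so compatible.
    Write x = 7 + 18·t and substitute into x ≡ 3 (mod 4): 18·t ≡ 3 − 7 = -4 (mod 4).
    Divide the congruence (and modulus) by g = 2: 9·t ≡ -2 (mod 2).
    Reduce coefficients mod 2: 1·t ≡ 0 (mod 2).
    So t ≡ 0 (mod 2).
    Then x = 7 + 18·0 = 7, valid modulo lcm(18, 4) = 36: x ≡ 7 (mod 36).
Verify: 7 mod 9 = 7, 7 mod 6 = 1, 7 mod 4 = 3.

x ≡ 7 (mod 36).


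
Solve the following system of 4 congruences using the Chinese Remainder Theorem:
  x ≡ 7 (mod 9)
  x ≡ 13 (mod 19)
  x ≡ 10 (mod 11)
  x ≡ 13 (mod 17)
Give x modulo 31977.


Product of moduli M = 9 · 19 · 11 · 17 = 31977.
Merge one congruence at a time:
  Start: x ≡ 7 (mod 9).
  Combine with x ≡ 13 (mod 19); new modulus lcm = 171.
    Write x = 7 + 9·t and substitute into x ≡ 13 (mod 19): 9·t ≡ 13 − 7 = 6 (mod 19).
    The inverse of 9 mod 19 is 17 (since 9·17 = 153 = 8·19 + 1), so t ≡ 17·6 = 102 ≡ 7 (mod 19).
    Then x = 7 + 9·7 = 70, valid modulo lcm(9, 19) = 171: x ≡ 70 (mod 171).
  Combine with x ≡ 10 (mod 11); new modulus lcm = 1881.
    Write x = 70 + 171·t and substitute into x ≡ 10 (mod 11): 171·t ≡ 10 − 70 = -60 (mod 11).
    Reduce coefficients mod 11: 6·t ≡ 6 (mod 11).
    The inverse of 6 mod 11 is 2 (since 6·2 = 12 = 1·11 + 1), so t ≡ 2·6 = 12 ≡ 1 (mod 11).
    Then x = 70 + 171·1 = 241, valid modulo lcm(171, 11) = 1881: x ≡ 241 (mod 1881).
  Combine with x ≡ 13 (mod 17); new modulus lcm = 31977.
    Write x = 241 + 1881·t and substitute into x ≡ 13 (mod 17): 1881·t ≡ 13 − 241 = -228 (mod 17).
    Reduce coefficients mod 17: 11·t ≡ 10 (mod 17).
    The inverse of 11 mod 17 is 14 (since 11·14 = 154 = 9·17 + 1), so t ≡ 14·10 = 140 ≡ 4 (mod 17).
    Then x = 241 + 1881·4 = 7765, valid modulo lcm(1881, 17) = 31977: x ≡ 7765 (mod 31977).
Verify against each original: 7765 mod 9 = 7, 7765 mod 19 = 13, 7765 mod 11 = 10, 7765 mod 17 = 13.

x ≡ 7765 (mod 31977).


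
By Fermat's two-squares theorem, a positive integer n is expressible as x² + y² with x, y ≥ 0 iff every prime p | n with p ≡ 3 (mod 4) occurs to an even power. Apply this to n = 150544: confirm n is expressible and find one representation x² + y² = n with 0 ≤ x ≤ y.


Step 1: Factor n = 150544 = 2^4 · 97^2.
Step 2: Check the mod-4 condition on each prime factor: 2 = 2 (special); 97 ≡ 1 (mod 4), exponent 2.
All primes ≡ 3 (mod 4) appear to even exponent (or don't appear), so by the two-squares theorem n IS expressible as a sum of two squares.
Step 3: Build a representation. Group n = k² · m with k = 4 and m = 97 · 97 = 9409 (a product of primes ≡ 1 (mod 4)); a representation of m scales to one of n via (k·x)² + (k·y)² = k²(x² + y²). Each prime p ≡ 1 (mod 4) is itself a sum of two squares; find a² by testing p − a² for a perfect square:
  97: 97 − 1² = 96, 97 − 2² = 93, 97 − 3² = 88, 97 − 4² = 81 = 9² ⇒ 97 = 4² + 9².
  Combine using the Brahmagupta–Fibonacci identity (a² + b²)(c² + d²) = (ac − bd)² + (ad + bc)² = (ac + bd)² + (ad − bc)²:
  97 · 97 = 9409: from (4² + 9²)(4² + 9²), take (4·4 − 9·9, 4·9 + 9·4) = (16 − 81, 36 + 36) = (-65, 72); dropping signs (only squares matter) gives (65, 72); check 65² + 72² = 4225 + 5184 = 9409 ✓.
  Scale by k = 4: (4·65, 4·72) = (260, 288).
Step 4: Order so x ≤ y and verify: 260² + 288² = 67600 + 82944 = 150544 = n. ✓

n = 150544 = 260² + 288² (one valid representation with x ≤ y).
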